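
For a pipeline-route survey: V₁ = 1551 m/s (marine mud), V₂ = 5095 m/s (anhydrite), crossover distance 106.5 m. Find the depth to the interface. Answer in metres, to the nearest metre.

39 m

x_cross = 2h·√((V₂+V₁)/(V₂−V₁)) → h = x_cross / (2·√((V₂+V₁)/(V₂−V₁))).
√((V₂+V₁)/(V₂−V₁)) = √((5095+1551)/(5095−1551)) = 1.3694.
h = 106.5 / (2·1.3694) = 38.89 m.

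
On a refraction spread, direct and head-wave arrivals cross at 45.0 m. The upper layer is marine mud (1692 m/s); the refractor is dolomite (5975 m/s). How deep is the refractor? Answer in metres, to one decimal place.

16.8 m

x_cross = 2h·√((V₂+V₁)/(V₂−V₁)) → h = x_cross / (2·√((V₂+V₁)/(V₂−V₁))).
√((V₂+V₁)/(V₂−V₁)) = √((5975+1692)/(5975−1692)) = 1.3379.
h = 45.0 / (2·1.3379) = 16.82 m.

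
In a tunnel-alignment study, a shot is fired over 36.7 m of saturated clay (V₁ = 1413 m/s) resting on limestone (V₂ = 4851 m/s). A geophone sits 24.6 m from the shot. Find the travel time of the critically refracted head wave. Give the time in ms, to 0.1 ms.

θ_c = arcsin(V₁/V₂) = arcsin(1413/4851) = 16.93°, cos θ_c = 0.9566.
Intercept time tᵢ = 2h cos θ_c / V₁ = 2·36.7·0.9566/1413 = 0.04969 s.
t = x/V₂ + tᵢ = 24.6/4851 + 0.04969 = 0.05476 s.

54.8 ms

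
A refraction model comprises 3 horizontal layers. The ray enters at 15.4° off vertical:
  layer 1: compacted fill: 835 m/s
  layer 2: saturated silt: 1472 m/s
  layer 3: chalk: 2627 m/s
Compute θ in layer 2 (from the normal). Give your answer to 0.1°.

27.9°

Ray parameter p = sin 15.4° / 835 = 3.1803e-04 s/m.
sin θ_2 = p·V_2 = 3.1803e-04 × 1472 = 0.4681.
θ_2 = arcsin 0.4681 = 27.91°.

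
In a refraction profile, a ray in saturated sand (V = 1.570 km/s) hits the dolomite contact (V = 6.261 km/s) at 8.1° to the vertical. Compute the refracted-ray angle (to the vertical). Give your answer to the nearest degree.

sin θ₁/V₁ = sin θ₂/V₂ ⇒ sin θ₂ = 6.261·sin 8.1°/1.570 = 6.261·0.1409/1.570 = 0.5619.
θ₂ = arcsin 0.5619 = 34.19° from the normal.

34°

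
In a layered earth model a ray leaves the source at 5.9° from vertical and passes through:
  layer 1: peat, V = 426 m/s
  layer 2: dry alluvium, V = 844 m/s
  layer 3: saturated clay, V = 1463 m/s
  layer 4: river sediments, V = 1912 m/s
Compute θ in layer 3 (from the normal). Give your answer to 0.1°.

20.7°

Ray parameter p = sin 5.9° / 426 = 2.4130e-04 s/m.
sin θ_3 = p·V_3 = 2.4130e-04 × 1463 = 0.3530.
θ_3 = arcsin 0.3530 = 20.67°.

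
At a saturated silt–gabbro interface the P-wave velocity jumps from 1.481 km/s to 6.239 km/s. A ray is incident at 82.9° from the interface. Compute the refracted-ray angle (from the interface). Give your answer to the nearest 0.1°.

Angle from the normal: 90° − 82.9° = 7.1°.
Snell's law: sin θ₂ = (V₂/V₁)·sin θ₁ = (6.239/1.481)·sin 7.1° = 0.5207.
θ₂ = sin⁻¹(0.5207) = 31.38° (from vertical).
From the interface: 90° − 31.38° = 58.62°.

58.6°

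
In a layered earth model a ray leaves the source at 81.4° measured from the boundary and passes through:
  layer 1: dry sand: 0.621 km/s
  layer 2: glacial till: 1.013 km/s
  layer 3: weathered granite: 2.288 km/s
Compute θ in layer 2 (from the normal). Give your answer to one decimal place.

14.1°

From the normal: θ₁ = 90° − 81.4° = 8.6°.
Ray parameter p = sin 8.6° / 0.621 = 2.4080e-01 s/km.
sin θ_2 = p·V_2 = 2.4080e-01 × 1.013 = 0.2439.
θ_2 = arcsin 0.2439 = 14.12°.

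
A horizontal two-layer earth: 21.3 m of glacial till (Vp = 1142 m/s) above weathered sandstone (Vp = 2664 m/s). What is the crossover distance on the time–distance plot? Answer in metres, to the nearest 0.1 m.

θ_c = arcsin(1142/2664) = 25.38°, so cos θ_c = 0.9035 and tᵢ = 2h cos θ_c/V₁ = 0.0337 s.
At crossover x/V₁ = x/V₂ + tᵢ ⇒ x = tᵢ/(1/V₁ − 1/V₂) = 0.03370/(8.7566e-04 − 3.7538e-04) = 67.37 m.

67.4 m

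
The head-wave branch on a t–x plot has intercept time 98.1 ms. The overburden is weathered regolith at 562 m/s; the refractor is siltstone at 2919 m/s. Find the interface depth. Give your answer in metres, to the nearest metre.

28 m

h = tᵢ·V₁·V₂ / (2·√(V₂²−V₁²)).
√(V₂²−V₁²) = √(2919² − 562²) = 2864.4 m/s.
h = 0.0981 s × 562 × 2919 / (2 × 2864.4) = 28.09 m.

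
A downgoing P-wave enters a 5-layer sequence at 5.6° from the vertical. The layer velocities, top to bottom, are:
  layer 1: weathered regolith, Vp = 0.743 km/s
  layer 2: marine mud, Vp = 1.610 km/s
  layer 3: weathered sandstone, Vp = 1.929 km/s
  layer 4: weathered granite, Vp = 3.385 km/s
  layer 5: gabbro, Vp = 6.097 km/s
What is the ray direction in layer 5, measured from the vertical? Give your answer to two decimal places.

53.20°

Ray parameter p = sin 5.6° / 0.743 = 1.3134e-01 s/km.
sin θ_5 = p·V_5 = 1.3134e-01 × 6.097 = 0.8008.
θ_5 = arcsin 0.8008 = 53.20°.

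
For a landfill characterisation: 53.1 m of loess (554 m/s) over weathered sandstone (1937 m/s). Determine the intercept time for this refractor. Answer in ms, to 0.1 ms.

183.7 ms

θ_c = arcsin(V₁/V₂) = arcsin(554/1937) = 16.62°; cos θ_c = 0.9582.
tᵢ = 2h·cos θ_c / V₁ = 2·53.1·0.9582 / 554 = 0.18369 s.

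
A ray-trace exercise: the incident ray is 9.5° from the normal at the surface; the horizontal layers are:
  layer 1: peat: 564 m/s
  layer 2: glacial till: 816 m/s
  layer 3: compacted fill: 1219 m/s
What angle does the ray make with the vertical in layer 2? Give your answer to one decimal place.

Ray parameter p = sin 9.5° / 564 = 2.9264e-04 s/m.
sin θ_2 = p·V_2 = 2.9264e-04 × 816 = 0.2388.
θ_2 = arcsin 0.2388 = 13.82°.

13.8°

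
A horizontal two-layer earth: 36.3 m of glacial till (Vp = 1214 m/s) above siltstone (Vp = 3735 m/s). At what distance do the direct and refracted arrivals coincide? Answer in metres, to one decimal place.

x_cross = 2h·√((V₂+V₁)/(V₂−V₁)).
(V₂+V₁)/(V₂−V₁) = (3735+1214)/(3735−1214) = 1.9631; √ = 1.4011.
x_cross = 2·36.3·1.4011 = 101.72 m.

101.7 m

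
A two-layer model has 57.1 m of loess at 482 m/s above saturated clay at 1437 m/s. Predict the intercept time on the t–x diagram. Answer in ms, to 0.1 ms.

θ_c = arcsin(V₁/V₂) = arcsin(482/1437) = 19.60°; cos θ_c = 0.9421.
tᵢ = 2h·cos θ_c / V₁ = 2·57.1·0.9421 / 482 = 0.22320 s.

223.2 ms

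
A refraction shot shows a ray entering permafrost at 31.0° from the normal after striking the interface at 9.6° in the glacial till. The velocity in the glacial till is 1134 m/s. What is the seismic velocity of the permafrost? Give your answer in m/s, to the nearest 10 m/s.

3500 m/s

Snell's law: sin 9.6°/V₁ = sin 31.0°/V₂.
V₂ = V₁·sin 31.0°/sin 9.6° = 1134 × 3.0883 = 3502.17 m/s.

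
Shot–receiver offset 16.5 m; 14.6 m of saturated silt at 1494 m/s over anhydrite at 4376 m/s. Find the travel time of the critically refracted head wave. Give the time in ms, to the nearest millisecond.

22 ms

t = x/V₂ + 2h·√(V₂²−V₁²)/(V₁V₂).
√(V₂²−V₁²) = √(4376²−1494²) = 4113.1 m/s; delay term = 2·14.6·4113.1/(1494·4376) = 0.01837 s.
t = 16.5/4376 + 0.01837 = 0.02214 s.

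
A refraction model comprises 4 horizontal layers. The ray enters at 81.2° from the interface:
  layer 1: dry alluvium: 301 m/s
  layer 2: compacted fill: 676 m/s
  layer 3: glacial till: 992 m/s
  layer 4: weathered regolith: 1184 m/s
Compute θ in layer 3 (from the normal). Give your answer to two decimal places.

From the normal: θ₁ = 90° − 81.2° = 8.8°.
Ray parameter p = sin 8.8° / 301 = 5.0826e-04 s/m.
sin θ_3 = p·V_3 = 5.0826e-04 × 992 = 0.5042.
θ_3 = 30.28° from the vertical.

30.28°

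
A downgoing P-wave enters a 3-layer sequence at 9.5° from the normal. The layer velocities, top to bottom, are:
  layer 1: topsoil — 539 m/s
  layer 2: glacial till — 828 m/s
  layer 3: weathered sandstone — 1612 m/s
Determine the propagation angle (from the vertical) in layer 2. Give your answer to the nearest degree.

Snell's law across each interface conserves sin θ / V, so sin θ_2 = V_2·sin θ₁/V₁.
sin θ_2 = 828 × sin 9.5° / 539 = 0.2535.
θ_2 = arcsin 0.2535 = 14.69°.

15°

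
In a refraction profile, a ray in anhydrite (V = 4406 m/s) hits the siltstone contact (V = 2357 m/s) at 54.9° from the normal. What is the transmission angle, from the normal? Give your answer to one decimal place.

26.0°

sin θ₁/V₁ = sin θ₂/V₂ ⇒ sin θ₂ = 2357·sin 54.9°/4406 = 2357·0.8181/4406 = 0.4377.
θ₂ = sin⁻¹(0.4377) = 25.96° (from vertical).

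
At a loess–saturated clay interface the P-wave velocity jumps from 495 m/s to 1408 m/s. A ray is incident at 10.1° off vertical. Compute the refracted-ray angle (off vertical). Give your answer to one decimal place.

29.9°

Snell's law: sin θ₂ = (V₂/V₁)·sin θ₁ = (1408/495)·sin 10.1° = 0.4988.
θ₂ = sin⁻¹(0.4988) = 29.92° (from vertical).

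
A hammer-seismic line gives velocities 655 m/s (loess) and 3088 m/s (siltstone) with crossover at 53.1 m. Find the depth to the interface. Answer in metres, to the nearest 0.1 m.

21.4 m

x_cross = 2h·√((V₂+V₁)/(V₂−V₁)) → h = x_cross / (2·√((V₂+V₁)/(V₂−V₁))).
√((V₂+V₁)/(V₂−V₁)) = √((3088+655)/(3088−655)) = 1.2403.
h = 53.1 / (2·1.2403) = 21.41 m.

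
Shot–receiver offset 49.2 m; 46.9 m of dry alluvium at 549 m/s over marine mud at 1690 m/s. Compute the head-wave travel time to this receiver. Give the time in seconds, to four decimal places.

0.1907 s

θ_c = arcsin(V₁/V₂) = arcsin(549/1690) = 18.96°, cos θ_c = 0.9458.
Intercept time tᵢ = 2h cos θ_c / V₁ = 2·46.9·0.9458/549 = 0.16159 s.
t = x/V₂ + tᵢ = 49.2/1690 + 0.16159 = 0.19070 s.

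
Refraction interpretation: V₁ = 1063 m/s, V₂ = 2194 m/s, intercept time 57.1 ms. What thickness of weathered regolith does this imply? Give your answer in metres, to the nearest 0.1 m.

34.7 m

h = tᵢ·V₁·V₂ / (2·√(V₂²−V₁²)).
√(V₂²−V₁²) = √(2194² − 1063²) = 1919.3 m/s.
h = 0.0571 s × 1063 × 2194 / (2 × 1919.3) = 34.69 m.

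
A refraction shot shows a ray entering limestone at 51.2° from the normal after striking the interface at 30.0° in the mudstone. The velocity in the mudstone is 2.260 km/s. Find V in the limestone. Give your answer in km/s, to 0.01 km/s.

Snell's law: sin 30.0°/V₁ = sin 51.2°/V₂.
V₂ = V₁·sin 51.2°/sin 30.0° = 2.260 × 1.5587 = 3.52 km/s.

3.52 km/s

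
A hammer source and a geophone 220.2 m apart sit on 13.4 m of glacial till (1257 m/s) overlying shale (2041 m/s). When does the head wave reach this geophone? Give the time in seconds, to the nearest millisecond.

0.125 s

t = x/V₂ + 2h·√(V₂²−V₁²)/(V₁V₂).
√(V₂²−V₁²) = √(2041²−1257²) = 1608.0 m/s; delay term = 2·13.4·1608.0/(1257·2041) = 0.01680 s.
t = 220.2/2041 + 0.01680 = 0.12469 s.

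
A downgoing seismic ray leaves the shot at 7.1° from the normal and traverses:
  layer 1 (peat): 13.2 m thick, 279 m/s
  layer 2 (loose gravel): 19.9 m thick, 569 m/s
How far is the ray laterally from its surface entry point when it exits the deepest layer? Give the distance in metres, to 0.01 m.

p = sin θ₁/V₁ = sin 7.1°/279 = 4.4302e-04 s/m is conserved through the stack.
Layer 1: θ = 7.10°; offset = 13.2·tan 7.10° = 1.6441 m.
Layer 2: sin θ = p·569 = 0.2521 → θ = 14.60°; offset = 19.9·tan 14.60° = 5.1837 m.
Total horizontal offset = 6.8279 m.

6.83 m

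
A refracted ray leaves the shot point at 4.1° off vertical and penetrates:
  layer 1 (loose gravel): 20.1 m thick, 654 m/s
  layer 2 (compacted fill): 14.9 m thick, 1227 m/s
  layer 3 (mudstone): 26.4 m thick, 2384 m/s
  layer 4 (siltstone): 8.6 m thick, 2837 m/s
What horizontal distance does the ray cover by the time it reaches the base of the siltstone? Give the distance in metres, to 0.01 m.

13.39 m

Ray parameter p = sin 4.1° / 654 m/s = 1.0932e-04 s/m.
Layer 1: θ = 4.10°; offset = 20.1·tan 4.10° = 1.4408 m.
Layer 2: sin θ = p·1227 = 0.1341 → θ = 7.71°; offset = 14.9·tan 7.71° = 2.0169 m.
Layer 3: sin θ = p·2384 = 0.2606 → θ = 15.11°; offset = 26.4·tan 15.11° = 7.1269 m.
Layer 4: sin θ = p·2837 = 0.3102 → θ = 18.07°; offset = 8.6·tan 18.07° = 2.8056 m.
Σ offsets = 13.3902 m.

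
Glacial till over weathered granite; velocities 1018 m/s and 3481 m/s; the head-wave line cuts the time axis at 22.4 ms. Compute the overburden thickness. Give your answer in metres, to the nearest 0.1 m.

11.9 m

θ_c = arcsin(1018/3481) = 17.00°; cos θ_c = 0.9563.
tᵢ = 2h cos θ_c/V₁ ⇒ h = tᵢ·V₁/(2 cos θ_c) = 0.0224·1018/(2·0.9563) = 11.92 m.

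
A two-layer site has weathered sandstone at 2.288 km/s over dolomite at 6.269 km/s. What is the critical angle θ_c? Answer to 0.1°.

At critical incidence the refracted ray runs along the interface (θ₂ = 90°), so sin θ_c = V₁/V₂.
θ_c = arcsin(2.288/6.269) = arcsin 0.3650 = 21.41°.

21.4°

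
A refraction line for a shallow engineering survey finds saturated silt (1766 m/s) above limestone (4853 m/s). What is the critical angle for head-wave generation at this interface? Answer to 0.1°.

Critical incidence: sin θ_c = V₁/V₂ = 1766/4853 = 0.3639.
θ_c = arcsin 0.3639 = 21.34°.

21.3°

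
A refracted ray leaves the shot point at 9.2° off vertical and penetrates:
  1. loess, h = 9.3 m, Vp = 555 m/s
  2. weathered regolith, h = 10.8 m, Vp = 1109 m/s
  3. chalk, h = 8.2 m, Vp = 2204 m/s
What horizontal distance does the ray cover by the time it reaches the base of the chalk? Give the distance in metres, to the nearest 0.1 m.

11.9 m

Apply Snell's law at each interface; in layer i the horizontal offset is hᵢ·tan θᵢ.
Layer 1: θ = 9.20°; offset = 9.3·tan 9.20° = 1.506 m.
Layer 2: sin θ = 1109·sin 9.2°/555 = 0.3195, θ = 18.63°; offset = 10.8·tan 18.63° = 3.641 m.
Layer 3: sin θ = 2204·sin 9.2°/555 = 0.6349, θ = 39.41°; offset = 8.2·tan 39.41° = 6.739 m.
Summing the layer offsets gives 11.886 m.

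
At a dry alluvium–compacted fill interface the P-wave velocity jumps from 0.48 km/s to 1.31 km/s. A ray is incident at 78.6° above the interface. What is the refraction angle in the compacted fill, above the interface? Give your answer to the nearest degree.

57°

Convert to the normal: θ₁ = 90° − 78.6° = 11.4°.
sin θ₁/V₁ = sin θ₂/V₂ ⇒ sin θ₂ = 1.31·sin 11.4°/0.48 = 1.31·0.1977/0.48 = 0.5394.
θ₂ = sin⁻¹(0.5394) = 32.65° (from vertical).
From the interface: 90° − 32.65° = 57.35°.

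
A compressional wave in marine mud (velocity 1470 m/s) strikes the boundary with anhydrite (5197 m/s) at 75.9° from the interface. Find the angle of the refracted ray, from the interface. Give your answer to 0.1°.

Angle from the normal: 90° − 75.9° = 14.1°.
Snell's law: sin θ₂ = (V₂/V₁)·sin θ₁ = (5197/1470)·sin 14.1° = 0.8613.
θ₂ = sin⁻¹(0.8613) = 59.46° (from vertical).
From the interface: 90° − 59.46° = 30.54°.

30.5°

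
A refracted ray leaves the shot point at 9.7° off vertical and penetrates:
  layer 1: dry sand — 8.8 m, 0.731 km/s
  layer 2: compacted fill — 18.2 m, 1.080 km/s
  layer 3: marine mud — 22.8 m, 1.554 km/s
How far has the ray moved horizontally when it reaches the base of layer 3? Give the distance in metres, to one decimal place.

14.9 m

p = sin θ₁/V₁ = sin 9.7°/0.731 = 2.3049e-01 s/km is conserved through the stack.
Layer 1: θ = 9.70°; offset = 8.8·tan 9.70° = 1.504 m.
Layer 2: sin θ = p·1.080 = 0.2489 → θ = 14.41°; offset = 18.2·tan 14.41° = 4.678 m.
Layer 3: sin θ = p·1.554 = 0.3582 → θ = 20.99°; offset = 22.8·tan 20.99° = 8.747 m.
Σ offsets = 14.929 m.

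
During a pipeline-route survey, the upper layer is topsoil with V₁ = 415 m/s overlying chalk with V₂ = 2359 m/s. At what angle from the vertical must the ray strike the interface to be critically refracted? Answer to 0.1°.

10.1°

At critical incidence the refracted ray runs along the interface (θ₂ = 90°), so sin θ_c = V₁/V₂.
θ_c = arcsin(415/2359) = arcsin 0.1759 = 10.13°.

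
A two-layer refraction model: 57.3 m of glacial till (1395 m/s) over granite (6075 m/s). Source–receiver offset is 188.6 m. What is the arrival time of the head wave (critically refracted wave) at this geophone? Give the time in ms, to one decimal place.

111.0 ms

t = x/V₂ + 2h·√(V₂²−V₁²)/(V₁V₂).
√(V₂²−V₁²) = √(6075²−1395²) = 5912.7 m/s; delay term = 2·57.3·5912.7/(1395·6075) = 0.07996 s.
t = 188.6/6075 + 0.07996 = 0.11100 s.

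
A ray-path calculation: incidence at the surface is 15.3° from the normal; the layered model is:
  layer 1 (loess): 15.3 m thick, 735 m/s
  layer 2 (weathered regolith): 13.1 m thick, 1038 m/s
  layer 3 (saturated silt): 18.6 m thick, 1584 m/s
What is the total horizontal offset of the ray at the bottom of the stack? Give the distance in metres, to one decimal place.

p = sin θ₁/V₁ = sin 15.3°/735 = 3.5901e-04 s/m is conserved through the stack.
Layer 1: θ = 15.30°; offset = 15.3·tan 15.30° = 4.186 m.
Layer 2: sin θ = p·1038 = 0.3727 → θ = 21.88°; offset = 13.1·tan 21.88° = 5.261 m.
Layer 3: sin θ = p·1584 = 0.5687 → θ = 34.66°; offset = 18.6·tan 34.66° = 12.859 m.
Σ offsets = 22.305 m.

22.3 m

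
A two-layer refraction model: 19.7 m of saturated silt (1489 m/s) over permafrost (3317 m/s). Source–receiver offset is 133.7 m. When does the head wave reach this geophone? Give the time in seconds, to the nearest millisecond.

0.064 s

t = x/V₂ + 2h·√(V₂²−V₁²)/(V₁V₂).
√(V₂²−V₁²) = √(3317²−1489²) = 2964.0 m/s; delay term = 2·19.7·2964.0/(1489·3317) = 0.02364 s.
t = 133.7/3317 + 0.02364 = 0.06395 s.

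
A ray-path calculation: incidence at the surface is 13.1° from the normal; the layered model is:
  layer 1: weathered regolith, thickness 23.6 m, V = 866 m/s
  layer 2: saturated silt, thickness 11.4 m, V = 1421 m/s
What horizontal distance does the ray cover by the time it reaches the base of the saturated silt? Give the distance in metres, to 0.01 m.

10.06 m

p = sin θ₁/V₁ = sin 13.1°/866 = 2.6172e-04 s/m is conserved through the stack.
Layer 1: θ = 13.10°; offset = 23.6·tan 13.10° = 5.4919 m.
Layer 2: sin θ = p·1421 = 0.3719 → θ = 21.83°; offset = 11.4·tan 21.83° = 4.5674 m.
Σ offsets = 10.0592 m.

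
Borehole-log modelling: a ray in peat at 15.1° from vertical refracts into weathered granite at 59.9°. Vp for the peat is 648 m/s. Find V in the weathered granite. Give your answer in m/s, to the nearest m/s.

Snell's law: sin 15.1°/V₁ = sin 59.9°/V₂.
V₂ = V₁·sin 59.9°/sin 15.1° = 648 × 3.3211 = 2152.05 m/s.

2152 m/s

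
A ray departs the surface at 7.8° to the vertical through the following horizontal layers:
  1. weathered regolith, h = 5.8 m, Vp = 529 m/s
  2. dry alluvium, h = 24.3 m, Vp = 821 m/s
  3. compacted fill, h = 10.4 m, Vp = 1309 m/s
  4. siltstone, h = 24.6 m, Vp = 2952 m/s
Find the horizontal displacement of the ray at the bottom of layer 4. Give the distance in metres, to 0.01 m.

Apply Snell's law at each interface; in layer i the horizontal offset is hᵢ·tan θᵢ.
Layer 1: θ = 7.80°; offset = 5.8·tan 7.80° = 0.7945 m.
Layer 2: sin θ = 821·sin 7.8°/529 = 0.2106, θ = 12.16°; offset = 24.3·tan 12.16° = 5.2357 m.
Layer 3: sin θ = 1309·sin 7.8°/529 = 0.3358, θ = 19.62°; offset = 10.4·tan 19.62° = 3.7079 m.
Layer 4: sin θ = 2952·sin 7.8°/529 = 0.7573, θ = 49.23°; offset = 24.6·tan 49.23° = 28.5297 m.
Σ offsets = 38.2679 m.

38.27 m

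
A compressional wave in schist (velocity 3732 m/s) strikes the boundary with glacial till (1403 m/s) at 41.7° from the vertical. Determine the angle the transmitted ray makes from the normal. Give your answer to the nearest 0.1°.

Snell's law: sin θ₂ = (V₂/V₁)·sin θ₁ = (1403/3732)·sin 41.7° = 0.2501.
θ₂ = sin⁻¹(0.2501) = 14.48° (from vertical).

14.5°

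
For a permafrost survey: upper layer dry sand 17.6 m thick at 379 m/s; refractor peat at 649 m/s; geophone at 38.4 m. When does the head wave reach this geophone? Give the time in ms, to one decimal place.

t = x/V₂ + 2h·√(V₂²−V₁²)/(V₁V₂).
√(V₂²−V₁²) = √(649²−379²) = 526.8 m/s; delay term = 2·17.6·526.8/(379·649) = 0.07539 s.
t = 38.4/649 + 0.07539 = 0.13456 s.

134.6 ms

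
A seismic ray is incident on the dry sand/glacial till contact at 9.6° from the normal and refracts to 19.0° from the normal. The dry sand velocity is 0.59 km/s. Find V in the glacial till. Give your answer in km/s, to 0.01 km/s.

1.15 km/s

sin 9.6° = 0.1668; sin 19.0° = 0.3256.
V₂ = V₁·(sin θ₂/sin θ₁) = 0.59·(0.3256/0.1668) = 1.15 km/s.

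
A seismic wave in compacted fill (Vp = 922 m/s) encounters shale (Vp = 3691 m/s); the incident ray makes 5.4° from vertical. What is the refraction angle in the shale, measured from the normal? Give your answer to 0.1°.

22.1°

Snell's law: sin θ₂ = (V₂/V₁)·sin θ₁ = (3691/922)·sin 5.4° = 0.3767.
θ₂ = arcsin 0.3767 = 22.13° from the normal.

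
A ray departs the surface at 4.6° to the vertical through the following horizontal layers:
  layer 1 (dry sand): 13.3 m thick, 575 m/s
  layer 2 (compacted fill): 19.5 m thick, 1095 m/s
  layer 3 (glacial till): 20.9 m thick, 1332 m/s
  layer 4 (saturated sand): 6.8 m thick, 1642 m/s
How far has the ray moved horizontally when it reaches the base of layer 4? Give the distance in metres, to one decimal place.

p = sin θ₁/V₁ = sin 4.6°/575 = 1.3948e-04 s/m is conserved through the stack.
Layer 1: θ = 4.60°; offset = 13.3·tan 4.60° = 1.070 m.
Layer 2: sin θ = p·1095 = 0.1527 → θ = 8.78°; offset = 19.5·tan 8.78° = 3.014 m.
Layer 3: sin θ = p·1332 = 0.1858 → θ = 10.71°; offset = 20.9·tan 10.71° = 3.952 m.
Layer 4: sin θ = p·1642 = 0.2290 → θ = 13.24°; offset = 6.8·tan 13.24° = 1.600 m.
Summing the layer offsets gives 9.635 m.

9.6 m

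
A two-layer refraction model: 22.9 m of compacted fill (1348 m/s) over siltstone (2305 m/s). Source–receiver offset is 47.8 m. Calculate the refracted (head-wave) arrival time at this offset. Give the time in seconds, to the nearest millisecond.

0.048 s

t = x/V₂ + 2h·√(V₂²−V₁²)/(V₁V₂).
√(V₂²−V₁²) = √(2305²−1348²) = 1869.7 m/s; delay term = 2·22.9·1869.7/(1348·2305) = 0.02756 s.
t = 47.8/2305 + 0.02756 = 0.04830 s.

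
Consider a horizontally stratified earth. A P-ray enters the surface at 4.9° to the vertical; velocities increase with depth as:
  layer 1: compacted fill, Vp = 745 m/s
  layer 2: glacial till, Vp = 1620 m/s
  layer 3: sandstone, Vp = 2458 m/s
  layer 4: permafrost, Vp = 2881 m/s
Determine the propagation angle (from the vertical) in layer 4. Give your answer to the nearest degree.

Ray parameter p = sin 4.9° / 745 = 1.1465e-04 s/m.
sin θ_4 = p·V_4 = 1.1465e-04 × 2881 = 0.3303.
θ_4 = arcsin 0.3303 = 19.29°.

19°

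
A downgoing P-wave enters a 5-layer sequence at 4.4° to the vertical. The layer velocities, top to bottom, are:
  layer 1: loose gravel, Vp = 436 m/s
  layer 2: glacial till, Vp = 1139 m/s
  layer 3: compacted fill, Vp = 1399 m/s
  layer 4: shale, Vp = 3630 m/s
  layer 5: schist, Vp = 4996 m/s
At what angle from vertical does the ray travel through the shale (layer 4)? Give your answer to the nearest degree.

40°

Ray parameter p = sin 4.4° / 436 = 1.7596e-04 s/m.
sin θ_4 = p·V_4 = 1.7596e-04 × 3630 = 0.6387.
θ_4 = 39.70° from the vertical.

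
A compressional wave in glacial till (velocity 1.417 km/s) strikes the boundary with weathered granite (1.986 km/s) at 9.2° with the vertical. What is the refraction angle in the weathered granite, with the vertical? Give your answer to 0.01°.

sin θ₁/V₁ = sin θ₂/V₂ ⇒ sin θ₂ = 1.986·sin 9.2°/1.417 = 1.986·0.1599/1.417 = 0.2241.
θ₂ = arcsin 0.2241 = 12.95° from the normal.

12.95°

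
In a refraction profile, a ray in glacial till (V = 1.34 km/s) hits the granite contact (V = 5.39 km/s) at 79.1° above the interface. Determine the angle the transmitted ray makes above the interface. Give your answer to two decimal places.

Angle from the normal: 90° − 79.1° = 10.9°.
Snell's law: sin θ₂ = (V₂/V₁)·sin θ₁ = (5.39/1.34)·sin 10.9° = 0.7606.
θ₂ = sin⁻¹(0.7606) = 49.52° (from vertical).
From the interface: 90° − 49.52° = 40.48°.

40.48°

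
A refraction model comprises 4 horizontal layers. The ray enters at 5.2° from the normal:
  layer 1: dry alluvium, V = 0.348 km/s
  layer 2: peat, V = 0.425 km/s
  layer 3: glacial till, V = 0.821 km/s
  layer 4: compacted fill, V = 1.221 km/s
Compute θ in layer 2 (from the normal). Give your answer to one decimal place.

6.4°

Ray parameter p = sin 5.2° / 0.348 = 2.6044e-01 s/km.
sin θ_2 = p·V_2 = 2.6044e-01 × 0.425 = 0.1107.
θ_2 = arcsin 0.1107 = 6.35°.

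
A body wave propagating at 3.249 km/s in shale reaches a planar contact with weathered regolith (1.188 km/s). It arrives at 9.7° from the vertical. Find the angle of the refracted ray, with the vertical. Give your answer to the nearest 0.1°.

sin θ₁/V₁ = sin θ₂/V₂ ⇒ sin θ₂ = 1.188·sin 9.7°/3.249 = 1.188·0.1685/3.249 = 0.0616.
θ₂ = arcsin 0.0616 = 3.53° from the normal.

3.5°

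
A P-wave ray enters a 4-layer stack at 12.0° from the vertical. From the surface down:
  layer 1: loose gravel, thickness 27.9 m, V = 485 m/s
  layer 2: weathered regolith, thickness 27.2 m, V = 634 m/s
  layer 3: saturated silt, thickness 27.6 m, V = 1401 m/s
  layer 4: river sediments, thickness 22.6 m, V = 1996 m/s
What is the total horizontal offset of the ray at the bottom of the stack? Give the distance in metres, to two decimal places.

71.71 m

p = sin θ₁/V₁ = sin 12.0°/485 = 4.2868e-04 s/m is conserved through the stack.
Layer 1: θ = 12.00°; offset = 27.9·tan 12.00° = 5.9303 m.
Layer 2: sin θ = p·634 = 0.2718 → θ = 15.77°; offset = 27.2·tan 15.77° = 7.6817 m.
Layer 3: sin θ = p·1401 = 0.6006 → θ = 36.91°; offset = 27.6·tan 36.91° = 20.7316 m.
Layer 4: sin θ = p·1996 = 0.8557 → θ = 58.83°; offset = 22.6·tan 58.83° = 37.3641 m.
Total horizontal offset = 71.7077 m.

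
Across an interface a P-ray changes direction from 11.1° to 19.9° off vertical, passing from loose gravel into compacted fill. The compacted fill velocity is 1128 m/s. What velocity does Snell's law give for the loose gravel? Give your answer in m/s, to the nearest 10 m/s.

Snell's law: sin 11.1°/V₁ = sin 19.9°/V₂.
V₁ = V₂·sin 11.1°/sin 19.9° = 1128 × 0.5656 = 638.01 m/s.

640 m/s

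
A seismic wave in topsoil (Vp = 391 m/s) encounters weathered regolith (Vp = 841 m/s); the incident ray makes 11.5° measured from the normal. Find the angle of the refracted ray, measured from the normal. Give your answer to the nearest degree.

sin θ₁/V₁ = sin θ₂/V₂ ⇒ sin θ₂ = 841·sin 11.5°/391 = 841·0.1994/391 = 0.4288.
θ₂ = arcsin 0.4288 = 25.39° from the normal.

25°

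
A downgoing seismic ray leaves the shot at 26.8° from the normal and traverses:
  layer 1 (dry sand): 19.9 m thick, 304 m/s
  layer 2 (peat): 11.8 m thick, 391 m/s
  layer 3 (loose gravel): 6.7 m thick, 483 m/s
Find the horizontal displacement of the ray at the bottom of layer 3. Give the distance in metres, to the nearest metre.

p = sin θ₁/V₁ = sin 26.8°/304 = 1.4831e-03 s/m is conserved through the stack.
Layer 1: θ = 26.80°; offset = 19.9·tan 26.80° = 10.052 m.
Layer 2: sin θ = p·391 = 0.5799 → θ = 35.44°; offset = 11.8·tan 35.44° = 8.400 m.
Layer 3: sin θ = p·483 = 0.7164 → θ = 45.75°; offset = 6.7·tan 45.75° = 6.879 m.
Summing the layer offsets gives 25.331 m.

25 m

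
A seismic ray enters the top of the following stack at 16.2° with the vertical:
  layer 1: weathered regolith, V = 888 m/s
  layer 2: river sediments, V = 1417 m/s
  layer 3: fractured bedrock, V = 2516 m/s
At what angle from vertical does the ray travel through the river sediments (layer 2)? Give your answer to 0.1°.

Ray parameter p = sin 16.2° / 888 = 3.1418e-04 s/m.
sin θ_2 = p·V_2 = 3.1418e-04 × 1417 = 0.4452.
θ_2 = 26.44° from the vertical.

26.4°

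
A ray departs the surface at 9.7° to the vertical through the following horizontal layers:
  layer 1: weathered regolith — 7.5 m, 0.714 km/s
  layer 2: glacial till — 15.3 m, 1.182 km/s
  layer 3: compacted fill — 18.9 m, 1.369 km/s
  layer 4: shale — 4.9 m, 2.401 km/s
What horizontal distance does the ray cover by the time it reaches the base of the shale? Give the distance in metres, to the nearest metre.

p = sin θ₁/V₁ = sin 9.7°/0.714 = 2.3598e-01 s/km is conserved through the stack.
Layer 1: θ = 9.70°; offset = 7.5·tan 9.70° = 1.282 m.
Layer 2: sin θ = p·1.182 = 0.2789 → θ = 16.20°; offset = 15.3·tan 16.20° = 4.444 m.
Layer 3: sin θ = p·1.369 = 0.3231 → θ = 18.85°; offset = 18.9·tan 18.85° = 6.452 m.
Layer 4: sin θ = p·2.401 = 0.5666 → θ = 34.51°; offset = 4.9·tan 34.51° = 3.369 m.
Total horizontal offset = 15.547 m.

16 m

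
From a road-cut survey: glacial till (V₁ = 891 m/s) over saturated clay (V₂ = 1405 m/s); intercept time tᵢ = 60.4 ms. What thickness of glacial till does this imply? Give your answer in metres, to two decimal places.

34.80 m

h = tᵢ·V₁·V₂ / (2·√(V₂²−V₁²)).
√(V₂²−V₁²) = √(1405² − 891²) = 1086.3 m/s.
h = 0.0604 s × 891 × 1405 / (2 × 1086.3) = 34.80 m.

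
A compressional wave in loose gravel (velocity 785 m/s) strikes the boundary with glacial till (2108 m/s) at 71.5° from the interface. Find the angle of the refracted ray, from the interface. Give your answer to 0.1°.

31.6°

Angle from the normal: 90° − 71.5° = 18.5°.
Snell's law: sin θ₂ = (V₂/V₁)·sin θ₁ = (2108/785)·sin 18.5° = 0.8521.
θ₂ = sin⁻¹(0.8521) = 58.44° (from vertical).
From the interface: 90° − 58.44° = 31.56°.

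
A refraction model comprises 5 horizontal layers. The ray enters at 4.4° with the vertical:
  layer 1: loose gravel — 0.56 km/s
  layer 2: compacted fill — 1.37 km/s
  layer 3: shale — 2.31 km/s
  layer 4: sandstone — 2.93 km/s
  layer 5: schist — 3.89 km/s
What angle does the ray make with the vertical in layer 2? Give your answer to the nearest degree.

Ray parameter p = sin 4.4° / 0.56 = 1.3700e-01 s/km.
sin θ_2 = p·V_2 = 1.3700e-01 × 1.37 = 0.1877.
θ_2 = arcsin 0.1877 = 10.82°.

11°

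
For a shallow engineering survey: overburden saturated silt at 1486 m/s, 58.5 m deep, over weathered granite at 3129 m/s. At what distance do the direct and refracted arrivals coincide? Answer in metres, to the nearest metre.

196 m

x_cross = 2h·√((V₂+V₁)/(V₂−V₁)).
(V₂+V₁)/(V₂−V₁) = (3129+1486)/(3129−1486) = 2.8089; √ = 1.6760.
x_cross = 2·58.5·1.6760 = 196.09 m.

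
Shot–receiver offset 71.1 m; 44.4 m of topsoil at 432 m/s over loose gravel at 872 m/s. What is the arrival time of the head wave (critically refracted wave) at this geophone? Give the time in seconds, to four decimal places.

0.2601 s

θ_c = arcsin(V₁/V₂) = arcsin(432/872) = 29.70°, cos θ_c = 0.8687.
Intercept time tᵢ = 2h cos θ_c / V₁ = 2·44.4·0.8687/432 = 0.17856 s.
t = x/V₂ + tᵢ = 71.1/872 + 0.17856 = 0.26009 s.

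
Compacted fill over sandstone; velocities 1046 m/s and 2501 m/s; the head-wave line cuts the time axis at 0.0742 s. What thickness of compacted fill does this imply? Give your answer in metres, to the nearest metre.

θ_c = arcsin(1046/2501) = 24.72°; cos θ_c = 0.9083.
tᵢ = 2h cos θ_c/V₁ ⇒ h = tᵢ·V₁/(2 cos θ_c) = 0.0742·1046/(2·0.9083) = 42.72 m.

43 m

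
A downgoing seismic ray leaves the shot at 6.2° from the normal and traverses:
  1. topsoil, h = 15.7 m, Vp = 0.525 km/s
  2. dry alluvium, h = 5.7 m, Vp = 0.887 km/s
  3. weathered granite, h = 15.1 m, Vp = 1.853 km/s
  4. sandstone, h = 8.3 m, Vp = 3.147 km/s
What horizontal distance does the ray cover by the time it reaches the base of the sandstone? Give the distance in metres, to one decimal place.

Ray parameter p = sin 6.2° / 0.525 km/s = 2.0571e-01 s/km.
Layer 1: θ = 6.20°; offset = 15.7·tan 6.20° = 1.706 m.
Layer 2: sin θ = p·0.887 = 0.1825 → θ = 10.51°; offset = 5.7·tan 10.51° = 1.058 m.
Layer 3: sin θ = p·1.853 = 0.3812 → θ = 22.41°; offset = 15.1·tan 22.41° = 6.226 m.
Layer 4: sin θ = p·3.147 = 0.6474 → θ = 40.34°; offset = 8.3·tan 40.34° = 7.050 m.
Σ offsets = 16.039 m.

16.0 m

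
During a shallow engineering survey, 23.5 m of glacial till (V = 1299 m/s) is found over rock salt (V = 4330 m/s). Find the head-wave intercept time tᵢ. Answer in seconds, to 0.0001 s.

0.0345 s

tᵢ = 2h·√(V₂²−V₁²)/(V₁V₂).
√(V₂²−V₁²) = √(4330²−1299²) = 4130.6 m/s.
tᵢ = 2·23.5·4130.6/(1299·4330) = 0.03452 s.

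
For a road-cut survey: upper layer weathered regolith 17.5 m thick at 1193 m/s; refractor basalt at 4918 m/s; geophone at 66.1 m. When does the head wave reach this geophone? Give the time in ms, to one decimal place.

41.9 ms

θ_c = arcsin(V₁/V₂) = arcsin(1193/4918) = 14.04°, cos θ_c = 0.9701.
Intercept time tᵢ = 2h cos θ_c / V₁ = 2·17.5·0.9701/1193 = 0.02846 s.
t = x/V₂ + tᵢ = 66.1/4918 + 0.02846 = 0.04190 s.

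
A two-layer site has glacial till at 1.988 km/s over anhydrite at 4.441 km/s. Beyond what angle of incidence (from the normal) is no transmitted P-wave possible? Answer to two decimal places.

26.59°

Critical incidence: sin θ_c = V₁/V₂ = 1.988/4.441 = 0.4476.
θ_c = arcsin 0.4476 = 26.59°.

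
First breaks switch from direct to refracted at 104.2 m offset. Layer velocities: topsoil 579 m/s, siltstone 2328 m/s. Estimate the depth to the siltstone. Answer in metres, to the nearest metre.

40 m

h = (x_cross/2)·√((V₂−V₁)/(V₂+V₁)).
(V₂−V₁)/(V₂+V₁) = (2328−579)/(2328+579) = 0.6017; √ = 0.7757.
h = (104.2/2)·0.7757 = 40.41 m.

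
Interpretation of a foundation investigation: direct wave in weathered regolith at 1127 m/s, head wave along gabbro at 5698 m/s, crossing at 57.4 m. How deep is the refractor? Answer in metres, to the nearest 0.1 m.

23.5 m

x_cross = 2h·√((V₂+V₁)/(V₂−V₁)) → h = x_cross / (2·√((V₂+V₁)/(V₂−V₁))).
√((V₂+V₁)/(V₂−V₁)) = √((5698+1127)/(5698−1127)) = 1.2219.
h = 57.4 / (2·1.2219) = 23.49 m.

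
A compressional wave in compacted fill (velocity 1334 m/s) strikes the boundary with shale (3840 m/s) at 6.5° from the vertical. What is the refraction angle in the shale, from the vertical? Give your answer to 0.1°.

Snell's law: sin θ₂ = (V₂/V₁)·sin θ₁ = (3840/1334)·sin 6.5° = 0.3259.
θ₂ = arcsin 0.3259 = 19.02° from the normal.

19.0°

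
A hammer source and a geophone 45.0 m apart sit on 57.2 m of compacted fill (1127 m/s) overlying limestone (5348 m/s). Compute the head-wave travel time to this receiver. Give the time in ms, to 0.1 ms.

107.6 ms

θ_c = arcsin(V₁/V₂) = arcsin(1127/5348) = 12.17°, cos θ_c = 0.9775.
Intercept time tᵢ = 2h cos θ_c / V₁ = 2·57.2·0.9775/1127 = 0.09923 s.
t = x/V₂ + tᵢ = 45.0/5348 + 0.09923 = 0.10764 s.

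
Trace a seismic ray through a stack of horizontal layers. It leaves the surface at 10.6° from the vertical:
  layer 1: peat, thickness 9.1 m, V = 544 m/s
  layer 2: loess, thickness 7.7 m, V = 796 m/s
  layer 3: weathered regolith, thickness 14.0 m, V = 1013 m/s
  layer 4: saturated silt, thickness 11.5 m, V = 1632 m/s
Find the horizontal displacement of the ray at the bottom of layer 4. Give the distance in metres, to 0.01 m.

Apply Snell's law at each interface; in layer i the horizontal offset is hᵢ·tan θᵢ.
Layer 1: θ = 10.60°; offset = 9.1·tan 10.60° = 1.7030 m.
Layer 2: sin θ = 796·sin 10.6°/544 = 0.2692, θ = 15.61°; offset = 7.7·tan 15.61° = 2.1520 m.
Layer 3: sin θ = 1013·sin 10.6°/544 = 0.3425, θ = 20.03°; offset = 14.0·tan 20.03° = 5.1044 m.
Layer 4: sin θ = 1632·sin 10.6°/544 = 0.5519, θ = 33.49°; offset = 11.5·tan 33.49° = 7.6100 m.
Summing the layer offsets gives 16.5694 m.

16.57 m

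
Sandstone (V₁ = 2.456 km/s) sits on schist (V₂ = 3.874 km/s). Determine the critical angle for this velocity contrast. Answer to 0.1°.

39.3°

Critical incidence: sin θ_c = V₁/V₂ = 2.456/3.874 = 0.6340.
θ_c = arcsin 0.6340 = 39.34°.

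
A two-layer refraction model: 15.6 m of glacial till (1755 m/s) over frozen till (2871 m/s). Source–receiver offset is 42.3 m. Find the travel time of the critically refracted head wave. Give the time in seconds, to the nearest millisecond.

0.029 s

t = x/V₂ + 2h·√(V₂²−V₁²)/(V₁V₂).
√(V₂²−V₁²) = √(2871²−1755²) = 2272.1 m/s; delay term = 2·15.6·2272.1/(1755·2871) = 0.01407 s.
t = 42.3/2871 + 0.01407 = 0.02880 s.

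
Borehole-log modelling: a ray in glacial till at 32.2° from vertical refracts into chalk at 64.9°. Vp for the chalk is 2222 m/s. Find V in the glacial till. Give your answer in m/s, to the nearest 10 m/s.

1310 m/s

Snell's law: sin 32.2°/V₁ = sin 64.9°/V₂.
V₁ = V₂·sin 32.2°/sin 64.9° = 2222 × 0.5884 = 1307.52 m/s.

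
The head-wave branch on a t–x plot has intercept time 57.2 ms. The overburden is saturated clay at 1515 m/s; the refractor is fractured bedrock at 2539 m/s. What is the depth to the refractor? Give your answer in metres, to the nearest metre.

h = tᵢ·V₁·V₂ / (2·√(V₂²−V₁²)).
√(V₂²−V₁²) = √(2539² − 1515²) = 2037.5 m/s.
h = 0.0572 s × 1515 × 2539 / (2 × 2037.5) = 53.99 m.

54 m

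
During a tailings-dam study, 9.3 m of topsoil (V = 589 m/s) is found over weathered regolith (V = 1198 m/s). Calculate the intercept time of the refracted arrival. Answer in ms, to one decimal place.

tᵢ = 2h·√(V₂²−V₁²)/(V₁V₂).
√(V₂²−V₁²) = √(1198²−589²) = 1043.2 m/s.
tᵢ = 2·9.3·1043.2/(589·1198) = 0.02750 s.

27.5 ms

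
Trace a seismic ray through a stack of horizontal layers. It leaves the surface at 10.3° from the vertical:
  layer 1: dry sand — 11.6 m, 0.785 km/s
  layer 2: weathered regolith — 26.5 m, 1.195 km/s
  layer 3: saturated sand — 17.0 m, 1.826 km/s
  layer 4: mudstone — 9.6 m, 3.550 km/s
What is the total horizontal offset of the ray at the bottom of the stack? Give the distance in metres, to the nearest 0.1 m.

Apply Snell's law at each interface; in layer i the horizontal offset is hᵢ·tan θᵢ.
Layer 1: θ = 10.30°; offset = 11.6·tan 10.30° = 2.108 m.
Layer 2: sin θ = 1.195·sin 10.3°/0.785 = 0.2722, θ = 15.79°; offset = 26.5·tan 15.79° = 7.496 m.
Layer 3: sin θ = 1.826·sin 10.3°/0.785 = 0.4159, θ = 24.58°; offset = 17.0·tan 24.58° = 7.775 m.
Layer 4: sin θ = 3.550·sin 10.3°/0.785 = 0.8086, θ = 53.96°; offset = 9.6·tan 53.96° = 13.193 m.
Σ offsets = 30.572 m.

30.6 m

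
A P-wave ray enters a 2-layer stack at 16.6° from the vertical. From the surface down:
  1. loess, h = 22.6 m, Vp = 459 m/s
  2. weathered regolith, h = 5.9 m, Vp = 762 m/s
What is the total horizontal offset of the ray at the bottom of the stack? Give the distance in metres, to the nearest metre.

10 m

Ray parameter p = sin 16.6° / 459 m/s = 6.2241e-04 s/m.
Layer 1: θ = 16.60°; offset = 22.6·tan 16.60° = 6.737 m.
Layer 2: sin θ = p·762 = 0.4743 → θ = 28.31°; offset = 5.9·tan 28.31° = 3.178 m.
Summing the layer offsets gives 9.916 m.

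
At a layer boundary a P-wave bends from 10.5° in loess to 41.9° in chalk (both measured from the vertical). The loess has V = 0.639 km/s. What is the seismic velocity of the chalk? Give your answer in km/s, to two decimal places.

2.34 km/s

Snell's law: sin 10.5°/V₁ = sin 41.9°/V₂.
V₂ = V₁·sin 41.9°/sin 10.5° = 0.639 × 3.6647 = 2.34 km/s.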